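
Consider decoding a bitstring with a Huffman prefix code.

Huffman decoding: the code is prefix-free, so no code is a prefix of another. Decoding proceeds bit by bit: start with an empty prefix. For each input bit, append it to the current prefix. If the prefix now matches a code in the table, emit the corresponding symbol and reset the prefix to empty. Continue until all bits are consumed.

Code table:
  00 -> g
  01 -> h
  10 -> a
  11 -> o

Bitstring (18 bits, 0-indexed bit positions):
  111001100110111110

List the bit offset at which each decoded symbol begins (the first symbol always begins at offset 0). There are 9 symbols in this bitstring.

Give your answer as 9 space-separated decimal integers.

Answer: 0 2 4 6 8 10 12 14 16

Derivation:
Bit 0: prefix='1' (no match yet)
Bit 1: prefix='11' -> emit 'o', reset
Bit 2: prefix='1' (no match yet)
Bit 3: prefix='10' -> emit 'a', reset
Bit 4: prefix='0' (no match yet)
Bit 5: prefix='01' -> emit 'h', reset
Bit 6: prefix='1' (no match yet)
Bit 7: prefix='10' -> emit 'a', reset
Bit 8: prefix='0' (no match yet)
Bit 9: prefix='01' -> emit 'h', reset
Bit 10: prefix='1' (no match yet)
Bit 11: prefix='10' -> emit 'a', reset
Bit 12: prefix='1' (no match yet)
Bit 13: prefix='11' -> emit 'o', reset
Bit 14: prefix='1' (no match yet)
Bit 15: prefix='11' -> emit 'o', reset
Bit 16: prefix='1' (no match yet)
Bit 17: prefix='10' -> emit 'a', reset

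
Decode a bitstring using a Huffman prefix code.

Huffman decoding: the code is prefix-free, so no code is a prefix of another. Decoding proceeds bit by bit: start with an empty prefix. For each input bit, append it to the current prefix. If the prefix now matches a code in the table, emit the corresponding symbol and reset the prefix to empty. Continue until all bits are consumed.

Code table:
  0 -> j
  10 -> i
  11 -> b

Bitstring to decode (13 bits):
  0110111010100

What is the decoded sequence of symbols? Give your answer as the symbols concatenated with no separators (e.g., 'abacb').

Bit 0: prefix='0' -> emit 'j', reset
Bit 1: prefix='1' (no match yet)
Bit 2: prefix='11' -> emit 'b', reset
Bit 3: prefix='0' -> emit 'j', reset
Bit 4: prefix='1' (no match yet)
Bit 5: prefix='11' -> emit 'b', reset
Bit 6: prefix='1' (no match yet)
Bit 7: prefix='10' -> emit 'i', reset
Bit 8: prefix='1' (no match yet)
Bit 9: prefix='10' -> emit 'i', reset
Bit 10: prefix='1' (no match yet)
Bit 11: prefix='10' -> emit 'i', reset
Bit 12: prefix='0' -> emit 'j', reset

Answer: jbjbiiij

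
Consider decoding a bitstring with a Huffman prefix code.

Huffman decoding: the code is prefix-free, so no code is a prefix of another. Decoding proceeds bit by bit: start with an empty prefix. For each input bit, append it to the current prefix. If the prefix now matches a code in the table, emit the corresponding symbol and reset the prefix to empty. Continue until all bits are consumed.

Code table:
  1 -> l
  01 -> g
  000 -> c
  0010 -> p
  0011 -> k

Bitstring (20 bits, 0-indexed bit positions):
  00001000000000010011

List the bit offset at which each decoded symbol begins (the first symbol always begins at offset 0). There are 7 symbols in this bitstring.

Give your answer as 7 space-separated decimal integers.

Bit 0: prefix='0' (no match yet)
Bit 1: prefix='00' (no match yet)
Bit 2: prefix='000' -> emit 'c', reset
Bit 3: prefix='0' (no match yet)
Bit 4: prefix='01' -> emit 'g', reset
Bit 5: prefix='0' (no match yet)
Bit 6: prefix='00' (no match yet)
Bit 7: prefix='000' -> emit 'c', reset
Bit 8: prefix='0' (no match yet)
Bit 9: prefix='00' (no match yet)
Bit 10: prefix='000' -> emit 'c', reset
Bit 11: prefix='0' (no match yet)
Bit 12: prefix='00' (no match yet)
Bit 13: prefix='000' -> emit 'c', reset
Bit 14: prefix='0' (no match yet)
Bit 15: prefix='01' -> emit 'g', reset
Bit 16: prefix='0' (no match yet)
Bit 17: prefix='00' (no match yet)
Bit 18: prefix='001' (no match yet)
Bit 19: prefix='0011' -> emit 'k', reset

Answer: 0 3 5 8 11 14 16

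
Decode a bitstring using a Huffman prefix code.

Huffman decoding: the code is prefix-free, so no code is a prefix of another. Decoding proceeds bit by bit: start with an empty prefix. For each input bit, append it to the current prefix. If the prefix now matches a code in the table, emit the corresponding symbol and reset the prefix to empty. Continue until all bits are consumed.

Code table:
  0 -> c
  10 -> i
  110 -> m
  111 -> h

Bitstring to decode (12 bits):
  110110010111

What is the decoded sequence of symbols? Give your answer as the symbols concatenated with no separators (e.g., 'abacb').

Bit 0: prefix='1' (no match yet)
Bit 1: prefix='11' (no match yet)
Bit 2: prefix='110' -> emit 'm', reset
Bit 3: prefix='1' (no match yet)
Bit 4: prefix='11' (no match yet)
Bit 5: prefix='110' -> emit 'm', reset
Bit 6: prefix='0' -> emit 'c', reset
Bit 7: prefix='1' (no match yet)
Bit 8: prefix='10' -> emit 'i', reset
Bit 9: prefix='1' (no match yet)
Bit 10: prefix='11' (no match yet)
Bit 11: prefix='111' -> emit 'h', reset

Answer: mmcih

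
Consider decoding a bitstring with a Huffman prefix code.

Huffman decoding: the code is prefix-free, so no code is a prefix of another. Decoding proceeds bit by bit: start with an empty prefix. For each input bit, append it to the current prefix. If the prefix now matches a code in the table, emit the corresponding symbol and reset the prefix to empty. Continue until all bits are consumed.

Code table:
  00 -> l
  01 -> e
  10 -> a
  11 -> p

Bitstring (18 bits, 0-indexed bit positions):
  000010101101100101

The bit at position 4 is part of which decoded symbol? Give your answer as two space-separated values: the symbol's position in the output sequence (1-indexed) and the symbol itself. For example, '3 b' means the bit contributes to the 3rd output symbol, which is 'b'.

Bit 0: prefix='0' (no match yet)
Bit 1: prefix='00' -> emit 'l', reset
Bit 2: prefix='0' (no match yet)
Bit 3: prefix='00' -> emit 'l', reset
Bit 4: prefix='1' (no match yet)
Bit 5: prefix='10' -> emit 'a', reset
Bit 6: prefix='1' (no match yet)
Bit 7: prefix='10' -> emit 'a', reset
Bit 8: prefix='1' (no match yet)

Answer: 3 a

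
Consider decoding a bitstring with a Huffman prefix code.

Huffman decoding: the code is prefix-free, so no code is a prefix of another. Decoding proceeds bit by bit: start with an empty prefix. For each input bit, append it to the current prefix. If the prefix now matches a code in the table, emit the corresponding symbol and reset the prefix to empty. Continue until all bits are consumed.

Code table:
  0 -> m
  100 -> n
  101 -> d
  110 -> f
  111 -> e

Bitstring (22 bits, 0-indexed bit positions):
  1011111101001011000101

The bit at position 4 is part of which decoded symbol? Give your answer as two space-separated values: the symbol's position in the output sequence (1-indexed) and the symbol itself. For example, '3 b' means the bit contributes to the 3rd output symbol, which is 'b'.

Bit 0: prefix='1' (no match yet)
Bit 1: prefix='10' (no match yet)
Bit 2: prefix='101' -> emit 'd', reset
Bit 3: prefix='1' (no match yet)
Bit 4: prefix='11' (no match yet)
Bit 5: prefix='111' -> emit 'e', reset
Bit 6: prefix='1' (no match yet)
Bit 7: prefix='11' (no match yet)
Bit 8: prefix='110' -> emit 'f', reset

Answer: 2 e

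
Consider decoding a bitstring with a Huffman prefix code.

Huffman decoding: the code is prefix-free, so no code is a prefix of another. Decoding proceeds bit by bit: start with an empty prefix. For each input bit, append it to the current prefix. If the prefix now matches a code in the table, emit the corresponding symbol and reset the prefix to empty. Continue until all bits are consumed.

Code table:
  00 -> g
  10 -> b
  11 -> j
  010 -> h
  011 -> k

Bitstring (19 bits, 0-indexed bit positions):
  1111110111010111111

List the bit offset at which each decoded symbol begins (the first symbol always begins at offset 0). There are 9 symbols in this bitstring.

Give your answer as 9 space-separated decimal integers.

Bit 0: prefix='1' (no match yet)
Bit 1: prefix='11' -> emit 'j', reset
Bit 2: prefix='1' (no match yet)
Bit 3: prefix='11' -> emit 'j', reset
Bit 4: prefix='1' (no match yet)
Bit 5: prefix='11' -> emit 'j', reset
Bit 6: prefix='0' (no match yet)
Bit 7: prefix='01' (no match yet)
Bit 8: prefix='011' -> emit 'k', reset
Bit 9: prefix='1' (no match yet)
Bit 10: prefix='10' -> emit 'b', reset
Bit 11: prefix='1' (no match yet)
Bit 12: prefix='10' -> emit 'b', reset
Bit 13: prefix='1' (no match yet)
Bit 14: prefix='11' -> emit 'j', reset
Bit 15: prefix='1' (no match yet)
Bit 16: prefix='11' -> emit 'j', reset
Bit 17: prefix='1' (no match yet)
Bit 18: prefix='11' -> emit 'j', reset

Answer: 0 2 4 6 9 11 13 15 17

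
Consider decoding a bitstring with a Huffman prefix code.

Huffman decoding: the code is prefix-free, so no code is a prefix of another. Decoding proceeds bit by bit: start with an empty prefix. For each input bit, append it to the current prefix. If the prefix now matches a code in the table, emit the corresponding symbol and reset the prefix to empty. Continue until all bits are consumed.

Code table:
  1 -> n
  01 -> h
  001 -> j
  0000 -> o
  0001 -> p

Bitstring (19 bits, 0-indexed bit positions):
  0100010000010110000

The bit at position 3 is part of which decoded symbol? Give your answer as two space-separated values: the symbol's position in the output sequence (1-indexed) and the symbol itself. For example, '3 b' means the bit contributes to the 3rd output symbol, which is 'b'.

Bit 0: prefix='0' (no match yet)
Bit 1: prefix='01' -> emit 'h', reset
Bit 2: prefix='0' (no match yet)
Bit 3: prefix='00' (no match yet)
Bit 4: prefix='000' (no match yet)
Bit 5: prefix='0001' -> emit 'p', reset
Bit 6: prefix='0' (no match yet)
Bit 7: prefix='00' (no match yet)

Answer: 2 p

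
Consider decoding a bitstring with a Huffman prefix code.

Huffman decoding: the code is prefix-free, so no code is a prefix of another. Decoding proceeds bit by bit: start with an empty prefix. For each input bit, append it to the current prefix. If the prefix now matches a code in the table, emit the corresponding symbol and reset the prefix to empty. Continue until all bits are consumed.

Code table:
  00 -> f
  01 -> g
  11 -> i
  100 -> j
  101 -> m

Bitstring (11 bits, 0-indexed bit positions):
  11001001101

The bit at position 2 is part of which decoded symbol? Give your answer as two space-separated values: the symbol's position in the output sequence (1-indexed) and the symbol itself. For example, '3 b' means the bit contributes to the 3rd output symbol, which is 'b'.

Bit 0: prefix='1' (no match yet)
Bit 1: prefix='11' -> emit 'i', reset
Bit 2: prefix='0' (no match yet)
Bit 3: prefix='00' -> emit 'f', reset
Bit 4: prefix='1' (no match yet)
Bit 5: prefix='10' (no match yet)
Bit 6: prefix='100' -> emit 'j', reset

Answer: 2 f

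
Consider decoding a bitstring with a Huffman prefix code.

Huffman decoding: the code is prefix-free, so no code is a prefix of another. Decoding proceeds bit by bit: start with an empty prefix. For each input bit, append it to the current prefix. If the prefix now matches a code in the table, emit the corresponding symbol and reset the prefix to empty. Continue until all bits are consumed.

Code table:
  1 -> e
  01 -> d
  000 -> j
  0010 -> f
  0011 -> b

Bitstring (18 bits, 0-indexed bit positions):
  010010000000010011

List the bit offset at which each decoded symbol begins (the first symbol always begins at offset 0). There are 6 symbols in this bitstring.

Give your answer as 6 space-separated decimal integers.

Bit 0: prefix='0' (no match yet)
Bit 1: prefix='01' -> emit 'd', reset
Bit 2: prefix='0' (no match yet)
Bit 3: prefix='00' (no match yet)
Bit 4: prefix='001' (no match yet)
Bit 5: prefix='0010' -> emit 'f', reset
Bit 6: prefix='0' (no match yet)
Bit 7: prefix='00' (no match yet)
Bit 8: prefix='000' -> emit 'j', reset
Bit 9: prefix='0' (no match yet)
Bit 10: prefix='00' (no match yet)
Bit 11: prefix='000' -> emit 'j', reset
Bit 12: prefix='0' (no match yet)
Bit 13: prefix='01' -> emit 'd', reset
Bit 14: prefix='0' (no match yet)
Bit 15: prefix='00' (no match yet)
Bit 16: prefix='001' (no match yet)
Bit 17: prefix='0011' -> emit 'b', reset

Answer: 0 2 6 9 12 14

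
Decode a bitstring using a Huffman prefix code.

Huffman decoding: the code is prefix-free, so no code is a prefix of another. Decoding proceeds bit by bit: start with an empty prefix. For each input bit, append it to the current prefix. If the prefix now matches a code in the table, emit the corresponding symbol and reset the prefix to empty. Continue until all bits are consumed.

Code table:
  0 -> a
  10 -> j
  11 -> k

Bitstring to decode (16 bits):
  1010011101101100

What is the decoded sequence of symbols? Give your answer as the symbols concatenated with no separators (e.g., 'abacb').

Answer: jjakjkakaa

Derivation:
Bit 0: prefix='1' (no match yet)
Bit 1: prefix='10' -> emit 'j', reset
Bit 2: prefix='1' (no match yet)
Bit 3: prefix='10' -> emit 'j', reset
Bit 4: prefix='0' -> emit 'a', reset
Bit 5: prefix='1' (no match yet)
Bit 6: prefix='11' -> emit 'k', reset
Bit 7: prefix='1' (no match yet)
Bit 8: prefix='10' -> emit 'j', reset
Bit 9: prefix='1' (no match yet)
Bit 10: prefix='11' -> emit 'k', reset
Bit 11: prefix='0' -> emit 'a', reset
Bit 12: prefix='1' (no match yet)
Bit 13: prefix='11' -> emit 'k', reset
Bit 14: prefix='0' -> emit 'a', reset
Bit 15: prefix='0' -> emit 'a', reset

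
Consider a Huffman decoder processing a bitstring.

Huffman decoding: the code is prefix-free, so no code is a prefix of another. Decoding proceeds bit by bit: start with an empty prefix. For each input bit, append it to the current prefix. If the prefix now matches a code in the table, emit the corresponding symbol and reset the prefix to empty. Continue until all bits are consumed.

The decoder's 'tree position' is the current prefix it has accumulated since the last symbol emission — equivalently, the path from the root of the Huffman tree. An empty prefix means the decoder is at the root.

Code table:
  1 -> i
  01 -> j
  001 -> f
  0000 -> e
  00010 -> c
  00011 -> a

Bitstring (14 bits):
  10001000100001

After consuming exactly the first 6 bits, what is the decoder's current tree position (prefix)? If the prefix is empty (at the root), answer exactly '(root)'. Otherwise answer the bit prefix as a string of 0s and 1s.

Answer: (root)

Derivation:
Bit 0: prefix='1' -> emit 'i', reset
Bit 1: prefix='0' (no match yet)
Bit 2: prefix='00' (no match yet)
Bit 3: prefix='000' (no match yet)
Bit 4: prefix='0001' (no match yet)
Bit 5: prefix='00010' -> emit 'c', reset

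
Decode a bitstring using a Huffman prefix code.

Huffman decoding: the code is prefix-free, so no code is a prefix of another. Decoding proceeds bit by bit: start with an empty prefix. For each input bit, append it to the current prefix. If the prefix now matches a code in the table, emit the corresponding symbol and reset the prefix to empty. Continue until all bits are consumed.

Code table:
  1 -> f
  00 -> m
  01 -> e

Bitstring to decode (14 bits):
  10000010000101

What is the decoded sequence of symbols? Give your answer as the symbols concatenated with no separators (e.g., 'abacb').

Bit 0: prefix='1' -> emit 'f', reset
Bit 1: prefix='0' (no match yet)
Bit 2: prefix='00' -> emit 'm', reset
Bit 3: prefix='0' (no match yet)
Bit 4: prefix='00' -> emit 'm', reset
Bit 5: prefix='0' (no match yet)
Bit 6: prefix='01' -> emit 'e', reset
Bit 7: prefix='0' (no match yet)
Bit 8: prefix='00' -> emit 'm', reset
Bit 9: prefix='0' (no match yet)
Bit 10: prefix='00' -> emit 'm', reset
Bit 11: prefix='1' -> emit 'f', reset
Bit 12: prefix='0' (no match yet)
Bit 13: prefix='01' -> emit 'e', reset

Answer: fmmemmfe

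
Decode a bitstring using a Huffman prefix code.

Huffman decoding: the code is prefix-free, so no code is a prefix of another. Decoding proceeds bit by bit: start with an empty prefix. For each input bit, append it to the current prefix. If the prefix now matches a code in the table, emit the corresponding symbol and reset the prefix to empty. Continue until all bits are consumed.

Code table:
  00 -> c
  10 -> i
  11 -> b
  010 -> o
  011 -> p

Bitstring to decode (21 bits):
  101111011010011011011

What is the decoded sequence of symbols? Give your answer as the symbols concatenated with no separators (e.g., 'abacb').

Bit 0: prefix='1' (no match yet)
Bit 1: prefix='10' -> emit 'i', reset
Bit 2: prefix='1' (no match yet)
Bit 3: prefix='11' -> emit 'b', reset
Bit 4: prefix='1' (no match yet)
Bit 5: prefix='11' -> emit 'b', reset
Bit 6: prefix='0' (no match yet)
Bit 7: prefix='01' (no match yet)
Bit 8: prefix='011' -> emit 'p', reset
Bit 9: prefix='0' (no match yet)
Bit 10: prefix='01' (no match yet)
Bit 11: prefix='010' -> emit 'o', reset
Bit 12: prefix='0' (no match yet)
Bit 13: prefix='01' (no match yet)
Bit 14: prefix='011' -> emit 'p', reset
Bit 15: prefix='0' (no match yet)
Bit 16: prefix='01' (no match yet)
Bit 17: prefix='011' -> emit 'p', reset
Bit 18: prefix='0' (no match yet)
Bit 19: prefix='01' (no match yet)
Bit 20: prefix='011' -> emit 'p', reset

Answer: ibbpoppp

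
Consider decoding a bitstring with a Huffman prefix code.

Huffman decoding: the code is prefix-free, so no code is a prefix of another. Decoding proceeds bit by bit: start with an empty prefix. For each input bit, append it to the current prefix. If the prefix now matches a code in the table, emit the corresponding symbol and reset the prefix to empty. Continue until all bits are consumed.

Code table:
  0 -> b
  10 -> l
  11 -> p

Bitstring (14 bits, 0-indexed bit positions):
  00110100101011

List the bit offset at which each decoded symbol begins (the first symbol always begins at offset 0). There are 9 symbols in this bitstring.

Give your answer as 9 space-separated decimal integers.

Bit 0: prefix='0' -> emit 'b', reset
Bit 1: prefix='0' -> emit 'b', reset
Bit 2: prefix='1' (no match yet)
Bit 3: prefix='11' -> emit 'p', reset
Bit 4: prefix='0' -> emit 'b', reset
Bit 5: prefix='1' (no match yet)
Bit 6: prefix='10' -> emit 'l', reset
Bit 7: prefix='0' -> emit 'b', reset
Bit 8: prefix='1' (no match yet)
Bit 9: prefix='10' -> emit 'l', reset
Bit 10: prefix='1' (no match yet)
Bit 11: prefix='10' -> emit 'l', reset
Bit 12: prefix='1' (no match yet)
Bit 13: prefix='11' -> emit 'p', reset

Answer: 0 1 2 4 5 7 8 10 12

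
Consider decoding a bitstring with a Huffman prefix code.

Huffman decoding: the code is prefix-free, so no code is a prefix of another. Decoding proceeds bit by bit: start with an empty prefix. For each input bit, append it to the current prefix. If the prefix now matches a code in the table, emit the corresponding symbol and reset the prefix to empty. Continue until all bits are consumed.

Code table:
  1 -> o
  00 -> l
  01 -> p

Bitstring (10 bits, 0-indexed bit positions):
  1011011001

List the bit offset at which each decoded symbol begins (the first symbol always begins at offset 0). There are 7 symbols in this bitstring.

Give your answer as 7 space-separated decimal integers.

Answer: 0 1 3 4 6 7 9

Derivation:
Bit 0: prefix='1' -> emit 'o', reset
Bit 1: prefix='0' (no match yet)
Bit 2: prefix='01' -> emit 'p', reset
Bit 3: prefix='1' -> emit 'o', reset
Bit 4: prefix='0' (no match yet)
Bit 5: prefix='01' -> emit 'p', reset
Bit 6: prefix='1' -> emit 'o', reset
Bit 7: prefix='0' (no match yet)
Bit 8: prefix='00' -> emit 'l', reset
Bit 9: prefix='1' -> emit 'o', reset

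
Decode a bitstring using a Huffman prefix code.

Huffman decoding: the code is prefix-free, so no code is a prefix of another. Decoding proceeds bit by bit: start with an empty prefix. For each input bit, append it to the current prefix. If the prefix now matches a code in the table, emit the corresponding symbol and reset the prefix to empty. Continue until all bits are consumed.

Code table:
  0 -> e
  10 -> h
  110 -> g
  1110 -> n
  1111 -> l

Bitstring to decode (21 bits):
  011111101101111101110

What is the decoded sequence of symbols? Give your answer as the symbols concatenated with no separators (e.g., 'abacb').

Answer: elgglhn

Derivation:
Bit 0: prefix='0' -> emit 'e', reset
Bit 1: prefix='1' (no match yet)
Bit 2: prefix='11' (no match yet)
Bit 3: prefix='111' (no match yet)
Bit 4: prefix='1111' -> emit 'l', reset
Bit 5: prefix='1' (no match yet)
Bit 6: prefix='11' (no match yet)
Bit 7: prefix='110' -> emit 'g', reset
Bit 8: prefix='1' (no match yet)
Bit 9: prefix='11' (no match yet)
Bit 10: prefix='110' -> emit 'g', reset
Bit 11: prefix='1' (no match yet)
Bit 12: prefix='11' (no match yet)
Bit 13: prefix='111' (no match yet)
Bit 14: prefix='1111' -> emit 'l', reset
Bit 15: prefix='1' (no match yet)
Bit 16: prefix='10' -> emit 'h', reset
Bit 17: prefix='1' (no match yet)
Bit 18: prefix='11' (no match yet)
Bit 19: prefix='111' (no match yet)
Bit 20: prefix='1110' -> emit 'n', reset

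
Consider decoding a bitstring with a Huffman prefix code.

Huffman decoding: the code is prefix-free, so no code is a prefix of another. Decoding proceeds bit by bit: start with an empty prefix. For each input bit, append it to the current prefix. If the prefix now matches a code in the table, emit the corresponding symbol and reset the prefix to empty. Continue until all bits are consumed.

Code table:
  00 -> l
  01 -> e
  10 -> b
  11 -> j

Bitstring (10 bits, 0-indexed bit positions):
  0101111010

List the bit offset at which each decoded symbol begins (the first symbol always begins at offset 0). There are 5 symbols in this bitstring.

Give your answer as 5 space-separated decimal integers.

Answer: 0 2 4 6 8

Derivation:
Bit 0: prefix='0' (no match yet)
Bit 1: prefix='01' -> emit 'e', reset
Bit 2: prefix='0' (no match yet)
Bit 3: prefix='01' -> emit 'e', reset
Bit 4: prefix='1' (no match yet)
Bit 5: prefix='11' -> emit 'j', reset
Bit 6: prefix='1' (no match yet)
Bit 7: prefix='10' -> emit 'b', reset
Bit 8: prefix='1' (no match yet)
Bit 9: prefix='10' -> emit 'b', reset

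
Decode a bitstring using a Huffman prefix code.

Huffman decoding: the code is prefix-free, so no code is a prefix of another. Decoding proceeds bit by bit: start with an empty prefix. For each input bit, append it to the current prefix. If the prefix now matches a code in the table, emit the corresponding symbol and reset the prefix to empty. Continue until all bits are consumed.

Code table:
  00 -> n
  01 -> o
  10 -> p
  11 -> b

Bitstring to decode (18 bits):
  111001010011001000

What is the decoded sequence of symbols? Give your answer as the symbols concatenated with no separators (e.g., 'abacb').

Answer: bpoonbnpn

Derivation:
Bit 0: prefix='1' (no match yet)
Bit 1: prefix='11' -> emit 'b', reset
Bit 2: prefix='1' (no match yet)
Bit 3: prefix='10' -> emit 'p', reset
Bit 4: prefix='0' (no match yet)
Bit 5: prefix='01' -> emit 'o', reset
Bit 6: prefix='0' (no match yet)
Bit 7: prefix='01' -> emit 'o', reset
Bit 8: prefix='0' (no match yet)
Bit 9: prefix='00' -> emit 'n', reset
Bit 10: prefix='1' (no match yet)
Bit 11: prefix='11' -> emit 'b', reset
Bit 12: prefix='0' (no match yet)
Bit 13: prefix='00' -> emit 'n', reset
Bit 14: prefix='1' (no match yet)
Bit 15: prefix='10' -> emit 'p', reset
Bit 16: prefix='0' (no match yet)
Bit 17: prefix='00' -> emit 'n', reset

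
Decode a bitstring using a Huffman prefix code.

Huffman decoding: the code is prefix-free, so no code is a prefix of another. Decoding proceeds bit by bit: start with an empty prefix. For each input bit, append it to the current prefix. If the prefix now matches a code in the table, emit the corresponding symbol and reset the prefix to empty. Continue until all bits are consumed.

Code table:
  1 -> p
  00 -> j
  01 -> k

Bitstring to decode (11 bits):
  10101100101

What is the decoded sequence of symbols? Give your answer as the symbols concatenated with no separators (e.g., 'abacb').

Bit 0: prefix='1' -> emit 'p', reset
Bit 1: prefix='0' (no match yet)
Bit 2: prefix='01' -> emit 'k', reset
Bit 3: prefix='0' (no match yet)
Bit 4: prefix='01' -> emit 'k', reset
Bit 5: prefix='1' -> emit 'p', reset
Bit 6: prefix='0' (no match yet)
Bit 7: prefix='00' -> emit 'j', reset
Bit 8: prefix='1' -> emit 'p', reset
Bit 9: prefix='0' (no match yet)
Bit 10: prefix='01' -> emit 'k', reset

Answer: pkkpjpk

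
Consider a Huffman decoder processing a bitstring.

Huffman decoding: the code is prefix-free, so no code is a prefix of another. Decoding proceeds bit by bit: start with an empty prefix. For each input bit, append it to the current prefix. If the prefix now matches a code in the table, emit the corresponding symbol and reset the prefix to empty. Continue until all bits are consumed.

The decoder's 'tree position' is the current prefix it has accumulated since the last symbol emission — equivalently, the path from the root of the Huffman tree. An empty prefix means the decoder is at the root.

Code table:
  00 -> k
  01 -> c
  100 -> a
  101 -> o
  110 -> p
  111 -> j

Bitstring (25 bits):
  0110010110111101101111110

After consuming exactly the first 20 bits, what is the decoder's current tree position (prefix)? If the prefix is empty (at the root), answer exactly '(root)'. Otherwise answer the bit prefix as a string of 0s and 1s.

Bit 0: prefix='0' (no match yet)
Bit 1: prefix='01' -> emit 'c', reset
Bit 2: prefix='1' (no match yet)
Bit 3: prefix='10' (no match yet)
Bit 4: prefix='100' -> emit 'a', reset
Bit 5: prefix='1' (no match yet)
Bit 6: prefix='10' (no match yet)
Bit 7: prefix='101' -> emit 'o', reset
Bit 8: prefix='1' (no match yet)
Bit 9: prefix='10' (no match yet)
Bit 10: prefix='101' -> emit 'o', reset
Bit 11: prefix='1' (no match yet)
Bit 12: prefix='11' (no match yet)
Bit 13: prefix='111' -> emit 'j', reset
Bit 14: prefix='0' (no match yet)
Bit 15: prefix='01' -> emit 'c', reset
Bit 16: prefix='1' (no match yet)
Bit 17: prefix='10' (no match yet)
Bit 18: prefix='101' -> emit 'o', reset
Bit 19: prefix='1' (no match yet)

Answer: 1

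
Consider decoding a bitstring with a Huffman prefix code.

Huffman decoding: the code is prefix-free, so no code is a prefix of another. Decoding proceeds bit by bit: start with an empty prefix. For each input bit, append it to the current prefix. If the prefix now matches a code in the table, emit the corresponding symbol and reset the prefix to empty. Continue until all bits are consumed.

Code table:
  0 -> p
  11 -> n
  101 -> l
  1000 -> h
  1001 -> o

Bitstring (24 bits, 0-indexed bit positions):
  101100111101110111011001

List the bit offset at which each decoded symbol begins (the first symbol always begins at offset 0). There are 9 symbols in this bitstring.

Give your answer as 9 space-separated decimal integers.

Bit 0: prefix='1' (no match yet)
Bit 1: prefix='10' (no match yet)
Bit 2: prefix='101' -> emit 'l', reset
Bit 3: prefix='1' (no match yet)
Bit 4: prefix='10' (no match yet)
Bit 5: prefix='100' (no match yet)
Bit 6: prefix='1001' -> emit 'o', reset
Bit 7: prefix='1' (no match yet)
Bit 8: prefix='11' -> emit 'n', reset
Bit 9: prefix='1' (no match yet)
Bit 10: prefix='10' (no match yet)
Bit 11: prefix='101' -> emit 'l', reset
Bit 12: prefix='1' (no match yet)
Bit 13: prefix='11' -> emit 'n', reset
Bit 14: prefix='0' -> emit 'p', reset
Bit 15: prefix='1' (no match yet)
Bit 16: prefix='11' -> emit 'n', reset
Bit 17: prefix='1' (no match yet)
Bit 18: prefix='10' (no match yet)
Bit 19: prefix='101' -> emit 'l', reset
Bit 20: prefix='1' (no match yet)
Bit 21: prefix='10' (no match yet)
Bit 22: prefix='100' (no match yet)
Bit 23: prefix='1001' -> emit 'o', reset

Answer: 0 3 7 9 12 14 15 17 20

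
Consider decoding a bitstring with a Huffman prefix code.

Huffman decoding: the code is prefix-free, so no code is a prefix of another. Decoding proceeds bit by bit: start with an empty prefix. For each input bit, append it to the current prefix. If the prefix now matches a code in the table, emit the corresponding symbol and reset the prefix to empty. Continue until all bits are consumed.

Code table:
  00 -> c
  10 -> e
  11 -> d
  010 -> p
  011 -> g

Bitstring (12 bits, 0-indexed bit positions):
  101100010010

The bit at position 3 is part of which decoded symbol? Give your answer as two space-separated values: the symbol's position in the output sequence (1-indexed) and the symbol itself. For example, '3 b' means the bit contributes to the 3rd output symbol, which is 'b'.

Bit 0: prefix='1' (no match yet)
Bit 1: prefix='10' -> emit 'e', reset
Bit 2: prefix='1' (no match yet)
Bit 3: prefix='11' -> emit 'd', reset
Bit 4: prefix='0' (no match yet)
Bit 5: prefix='00' -> emit 'c', reset
Bit 6: prefix='0' (no match yet)
Bit 7: prefix='01' (no match yet)

Answer: 2 d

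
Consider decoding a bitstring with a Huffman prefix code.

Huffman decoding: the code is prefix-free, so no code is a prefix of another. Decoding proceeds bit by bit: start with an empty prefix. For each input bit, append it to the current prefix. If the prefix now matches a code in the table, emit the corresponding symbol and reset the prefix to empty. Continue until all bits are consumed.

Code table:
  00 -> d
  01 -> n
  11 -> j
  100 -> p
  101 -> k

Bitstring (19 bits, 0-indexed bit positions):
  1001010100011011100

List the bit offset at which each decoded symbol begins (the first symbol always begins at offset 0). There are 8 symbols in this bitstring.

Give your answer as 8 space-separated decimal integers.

Bit 0: prefix='1' (no match yet)
Bit 1: prefix='10' (no match yet)
Bit 2: prefix='100' -> emit 'p', reset
Bit 3: prefix='1' (no match yet)
Bit 4: prefix='10' (no match yet)
Bit 5: prefix='101' -> emit 'k', reset
Bit 6: prefix='0' (no match yet)
Bit 7: prefix='01' -> emit 'n', reset
Bit 8: prefix='0' (no match yet)
Bit 9: prefix='00' -> emit 'd', reset
Bit 10: prefix='0' (no match yet)
Bit 11: prefix='01' -> emit 'n', reset
Bit 12: prefix='1' (no match yet)
Bit 13: prefix='10' (no match yet)
Bit 14: prefix='101' -> emit 'k', reset
Bit 15: prefix='1' (no match yet)
Bit 16: prefix='11' -> emit 'j', reset
Bit 17: prefix='0' (no match yet)
Bit 18: prefix='00' -> emit 'd', reset

Answer: 0 3 6 8 10 12 15 17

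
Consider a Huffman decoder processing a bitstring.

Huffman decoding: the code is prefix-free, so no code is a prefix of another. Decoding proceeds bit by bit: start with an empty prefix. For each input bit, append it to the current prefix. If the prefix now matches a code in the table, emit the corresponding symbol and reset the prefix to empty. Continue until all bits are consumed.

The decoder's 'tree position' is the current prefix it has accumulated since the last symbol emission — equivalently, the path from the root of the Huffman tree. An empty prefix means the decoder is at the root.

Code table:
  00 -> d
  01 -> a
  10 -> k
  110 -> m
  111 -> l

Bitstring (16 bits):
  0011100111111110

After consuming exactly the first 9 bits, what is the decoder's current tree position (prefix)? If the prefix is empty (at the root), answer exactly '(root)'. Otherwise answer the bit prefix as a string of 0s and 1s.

Bit 0: prefix='0' (no match yet)
Bit 1: prefix='00' -> emit 'd', reset
Bit 2: prefix='1' (no match yet)
Bit 3: prefix='11' (no match yet)
Bit 4: prefix='111' -> emit 'l', reset
Bit 5: prefix='0' (no match yet)
Bit 6: prefix='00' -> emit 'd', reset
Bit 7: prefix='1' (no match yet)
Bit 8: prefix='11' (no match yet)

Answer: 11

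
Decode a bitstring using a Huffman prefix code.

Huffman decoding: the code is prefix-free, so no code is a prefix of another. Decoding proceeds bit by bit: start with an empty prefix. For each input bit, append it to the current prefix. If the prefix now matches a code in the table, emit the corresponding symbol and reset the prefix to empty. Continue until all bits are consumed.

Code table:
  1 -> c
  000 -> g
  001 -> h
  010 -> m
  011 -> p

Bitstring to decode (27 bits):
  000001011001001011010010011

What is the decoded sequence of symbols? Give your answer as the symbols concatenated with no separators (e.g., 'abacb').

Answer: ghphhpmmp

Derivation:
Bit 0: prefix='0' (no match yet)
Bit 1: prefix='00' (no match yet)
Bit 2: prefix='000' -> emit 'g', reset
Bit 3: prefix='0' (no match yet)
Bit 4: prefix='00' (no match yet)
Bit 5: prefix='001' -> emit 'h', reset
Bit 6: prefix='0' (no match yet)
Bit 7: prefix='01' (no match yet)
Bit 8: prefix='011' -> emit 'p', reset
Bit 9: prefix='0' (no match yet)
Bit 10: prefix='00' (no match yet)
Bit 11: prefix='001' -> emit 'h', reset
Bit 12: prefix='0' (no match yet)
Bit 13: prefix='00' (no match yet)
Bit 14: prefix='001' -> emit 'h', reset
Bit 15: prefix='0' (no match yet)
Bit 16: prefix='01' (no match yet)
Bit 17: prefix='011' -> emit 'p', reset
Bit 18: prefix='0' (no match yet)
Bit 19: prefix='01' (no match yet)
Bit 20: prefix='010' -> emit 'm', reset
Bit 21: prefix='0' (no match yet)
Bit 22: prefix='01' (no match yet)
Bit 23: prefix='010' -> emit 'm', reset
Bit 24: prefix='0' (no match yet)
Bit 25: prefix='01' (no match yet)
Bit 26: prefix='011' -> emit 'p', reset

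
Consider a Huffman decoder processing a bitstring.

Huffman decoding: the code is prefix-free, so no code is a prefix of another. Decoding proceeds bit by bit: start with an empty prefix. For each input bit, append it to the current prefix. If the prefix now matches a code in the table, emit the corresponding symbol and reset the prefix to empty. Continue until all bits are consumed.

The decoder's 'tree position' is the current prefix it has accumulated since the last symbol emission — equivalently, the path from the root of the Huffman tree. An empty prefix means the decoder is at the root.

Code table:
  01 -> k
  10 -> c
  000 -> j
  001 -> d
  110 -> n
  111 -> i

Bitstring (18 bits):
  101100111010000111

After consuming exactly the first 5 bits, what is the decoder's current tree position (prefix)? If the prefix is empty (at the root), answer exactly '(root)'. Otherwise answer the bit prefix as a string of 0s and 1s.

Bit 0: prefix='1' (no match yet)
Bit 1: prefix='10' -> emit 'c', reset
Bit 2: prefix='1' (no match yet)
Bit 3: prefix='11' (no match yet)
Bit 4: prefix='110' -> emit 'n', reset

Answer: (root)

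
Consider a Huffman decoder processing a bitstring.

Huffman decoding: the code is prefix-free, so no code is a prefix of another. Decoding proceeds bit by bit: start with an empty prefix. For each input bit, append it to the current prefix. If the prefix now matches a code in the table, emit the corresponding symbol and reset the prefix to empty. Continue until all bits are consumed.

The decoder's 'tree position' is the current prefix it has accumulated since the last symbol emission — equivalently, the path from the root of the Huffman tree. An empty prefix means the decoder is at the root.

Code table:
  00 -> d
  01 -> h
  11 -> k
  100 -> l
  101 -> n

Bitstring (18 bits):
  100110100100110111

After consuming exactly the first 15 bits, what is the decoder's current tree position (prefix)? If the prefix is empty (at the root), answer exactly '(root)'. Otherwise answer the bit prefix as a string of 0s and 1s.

Bit 0: prefix='1' (no match yet)
Bit 1: prefix='10' (no match yet)
Bit 2: prefix='100' -> emit 'l', reset
Bit 3: prefix='1' (no match yet)
Bit 4: prefix='11' -> emit 'k', reset
Bit 5: prefix='0' (no match yet)
Bit 6: prefix='01' -> emit 'h', reset
Bit 7: prefix='0' (no match yet)
Bit 8: prefix='00' -> emit 'd', reset
Bit 9: prefix='1' (no match yet)
Bit 10: prefix='10' (no match yet)
Bit 11: prefix='100' -> emit 'l', reset
Bit 12: prefix='1' (no match yet)
Bit 13: prefix='11' -> emit 'k', reset
Bit 14: prefix='0' (no match yet)

Answer: 0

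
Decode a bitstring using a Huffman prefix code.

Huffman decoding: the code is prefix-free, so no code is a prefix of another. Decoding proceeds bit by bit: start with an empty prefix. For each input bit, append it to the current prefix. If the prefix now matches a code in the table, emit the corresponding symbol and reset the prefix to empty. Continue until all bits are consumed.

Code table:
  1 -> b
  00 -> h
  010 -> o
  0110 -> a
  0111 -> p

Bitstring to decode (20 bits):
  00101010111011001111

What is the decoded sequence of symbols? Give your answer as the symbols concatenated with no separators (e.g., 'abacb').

Bit 0: prefix='0' (no match yet)
Bit 1: prefix='00' -> emit 'h', reset
Bit 2: prefix='1' -> emit 'b', reset
Bit 3: prefix='0' (no match yet)
Bit 4: prefix='01' (no match yet)
Bit 5: prefix='010' -> emit 'o', reset
Bit 6: prefix='1' -> emit 'b', reset
Bit 7: prefix='0' (no match yet)
Bit 8: prefix='01' (no match yet)
Bit 9: prefix='011' (no match yet)
Bit 10: prefix='0111' -> emit 'p', reset
Bit 11: prefix='0' (no match yet)
Bit 12: prefix='01' (no match yet)
Bit 13: prefix='011' (no match yet)
Bit 14: prefix='0110' -> emit 'a', reset
Bit 15: prefix='0' (no match yet)
Bit 16: prefix='01' (no match yet)
Bit 17: prefix='011' (no match yet)
Bit 18: prefix='0111' -> emit 'p', reset
Bit 19: prefix='1' -> emit 'b', reset

Answer: hbobpapb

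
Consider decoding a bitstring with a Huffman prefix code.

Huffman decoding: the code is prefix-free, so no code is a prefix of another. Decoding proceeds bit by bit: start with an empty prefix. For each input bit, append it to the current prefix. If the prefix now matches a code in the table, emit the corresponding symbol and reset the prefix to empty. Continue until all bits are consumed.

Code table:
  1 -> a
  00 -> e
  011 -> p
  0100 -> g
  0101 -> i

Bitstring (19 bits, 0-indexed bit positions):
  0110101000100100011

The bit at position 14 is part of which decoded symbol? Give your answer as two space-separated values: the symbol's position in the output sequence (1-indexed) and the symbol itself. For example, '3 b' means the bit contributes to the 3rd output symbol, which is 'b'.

Answer: 6 e

Derivation:
Bit 0: prefix='0' (no match yet)
Bit 1: prefix='01' (no match yet)
Bit 2: prefix='011' -> emit 'p', reset
Bit 3: prefix='0' (no match yet)
Bit 4: prefix='01' (no match yet)
Bit 5: prefix='010' (no match yet)
Bit 6: prefix='0101' -> emit 'i', reset
Bit 7: prefix='0' (no match yet)
Bit 8: prefix='00' -> emit 'e', reset
Bit 9: prefix='0' (no match yet)
Bit 10: prefix='01' (no match yet)
Bit 11: prefix='010' (no match yet)
Bit 12: prefix='0100' -> emit 'g', reset
Bit 13: prefix='1' -> emit 'a', reset
Bit 14: prefix='0' (no match yet)
Bit 15: prefix='00' -> emit 'e', reset
Bit 16: prefix='0' (no match yet)
Bit 17: prefix='01' (no match yet)
Bit 18: prefix='011' -> emit 'p', reset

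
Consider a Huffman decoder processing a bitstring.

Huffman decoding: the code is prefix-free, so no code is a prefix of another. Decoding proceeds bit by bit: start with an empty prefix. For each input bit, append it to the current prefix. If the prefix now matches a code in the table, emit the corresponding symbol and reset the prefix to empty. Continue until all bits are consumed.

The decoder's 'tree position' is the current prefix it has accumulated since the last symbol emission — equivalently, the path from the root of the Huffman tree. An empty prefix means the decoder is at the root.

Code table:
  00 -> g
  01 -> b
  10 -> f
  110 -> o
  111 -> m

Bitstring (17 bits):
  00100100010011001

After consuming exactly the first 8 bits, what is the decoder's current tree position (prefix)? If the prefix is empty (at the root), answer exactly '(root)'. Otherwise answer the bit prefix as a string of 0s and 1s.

Answer: (root)

Derivation:
Bit 0: prefix='0' (no match yet)
Bit 1: prefix='00' -> emit 'g', reset
Bit 2: prefix='1' (no match yet)
Bit 3: prefix='10' -> emit 'f', reset
Bit 4: prefix='0' (no match yet)
Bit 5: prefix='01' -> emit 'b', reset
Bit 6: prefix='0' (no match yet)
Bit 7: prefix='00' -> emit 'g', reset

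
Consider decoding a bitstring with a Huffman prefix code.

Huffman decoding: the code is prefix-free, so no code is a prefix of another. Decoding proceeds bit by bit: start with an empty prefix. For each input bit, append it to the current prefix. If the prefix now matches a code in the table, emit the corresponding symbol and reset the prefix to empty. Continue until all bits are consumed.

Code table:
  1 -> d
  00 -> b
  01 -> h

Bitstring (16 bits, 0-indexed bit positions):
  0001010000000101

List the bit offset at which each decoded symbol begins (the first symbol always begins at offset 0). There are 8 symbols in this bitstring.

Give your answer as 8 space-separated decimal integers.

Bit 0: prefix='0' (no match yet)
Bit 1: prefix='00' -> emit 'b', reset
Bit 2: prefix='0' (no match yet)
Bit 3: prefix='01' -> emit 'h', reset
Bit 4: prefix='0' (no match yet)
Bit 5: prefix='01' -> emit 'h', reset
Bit 6: prefix='0' (no match yet)
Bit 7: prefix='00' -> emit 'b', reset
Bit 8: prefix='0' (no match yet)
Bit 9: prefix='00' -> emit 'b', reset
Bit 10: prefix='0' (no match yet)
Bit 11: prefix='00' -> emit 'b', reset
Bit 12: prefix='0' (no match yet)
Bit 13: prefix='01' -> emit 'h', reset
Bit 14: prefix='0' (no match yet)
Bit 15: prefix='01' -> emit 'h', reset

Answer: 0 2 4 6 8 10 12 14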